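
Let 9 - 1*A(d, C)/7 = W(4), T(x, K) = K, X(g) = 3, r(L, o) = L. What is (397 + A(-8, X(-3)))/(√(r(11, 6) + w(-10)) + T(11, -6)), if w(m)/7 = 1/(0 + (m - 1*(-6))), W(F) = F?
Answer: -10368/107 - 864*√37/107 ≈ -146.01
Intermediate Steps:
w(m) = 7/(6 + m) (w(m) = 7/(0 + (m - 1*(-6))) = 7/(0 + (m + 6)) = 7/(0 + (6 + m)) = 7/(6 + m))
A(d, C) = 35 (A(d, C) = 63 - 7*4 = 63 - 28 = 35)
(397 + A(-8, X(-3)))/(√(r(11, 6) + w(-10)) + T(11, -6)) = (397 + 35)/(√(11 + 7/(6 - 10)) - 6) = 432/(√(11 + 7/(-4)) - 6) = 432/(√(11 + 7*(-¼)) - 6) = 432/(√(11 - 7/4) - 6) = 432/(√(37/4) - 6) = 432/(√37/2 - 6) = 432/(-6 + √37/2)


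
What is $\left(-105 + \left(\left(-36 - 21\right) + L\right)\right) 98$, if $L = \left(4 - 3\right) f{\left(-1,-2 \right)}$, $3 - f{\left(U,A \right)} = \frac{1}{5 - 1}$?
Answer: $- \frac{31213}{2} \approx -15607.0$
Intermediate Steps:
$f{\left(U,A \right)} = \frac{11}{4}$ ($f{\left(U,A \right)} = 3 - \frac{1}{5 - 1} = 3 - \frac{1}{4} = \frac{11}{4}$)
$L = \frac{11}{4}$ ($L = \left(4 - 3\right) \frac{11}{4} = 1 \cdot \frac{11}{4} = \frac{11}{4} \approx 2.75$)
$\left(-105 + \left(\left(-36 - 21\right) + L\right)\right) 98 = \left(-105 + \left(\left(-36 - 21\right) + \frac{11}{4}\right)\right) 98 = \left(-105 + \left(-57 + \frac{11}{4}\right)\right) 98 = \left(-105 - \frac{217}{4}\right) 98 = \left(- \frac{637}{4}\right) 98 = - \frac{31213}{2}$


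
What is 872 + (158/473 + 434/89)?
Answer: 36927928/42097 ≈ 877.21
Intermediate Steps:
872 + (158/473 + 434/89) = 872 + 219344/42097 = 36927928/42097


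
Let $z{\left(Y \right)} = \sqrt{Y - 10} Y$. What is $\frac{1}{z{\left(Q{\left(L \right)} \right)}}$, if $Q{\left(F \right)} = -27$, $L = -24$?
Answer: $\frac{i \sqrt{37}}{999} \approx 0.0060889 i$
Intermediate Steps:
$z{\left(Y \right)} = Y \sqrt{-10 + Y}$ ($z{\left(Y \right)} = \sqrt{-10 + Y} Y = Y \sqrt{-10 + Y}$)
$\frac{1}{z{\left(Q{\left(L \right)} \right)}} = \frac{1}{\left(-27\right) \sqrt{-10 - 27}} = \frac{1}{\left(-27\right) \sqrt{-37}} = \frac{1}{\left(-27\right) i \sqrt{37}} = \frac{i \sqrt{37}}{999}$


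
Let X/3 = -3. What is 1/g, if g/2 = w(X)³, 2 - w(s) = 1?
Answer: ½ ≈ 0.50000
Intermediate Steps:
X = -9 (X = 3*(-3) = -9)
w(s) = 1 (w(s) = 2 - 1*1 = 2 - 1 = 1)
g = 2 (g = 2*1³ = 2*1 = 2)
1/g = 1/2 = ½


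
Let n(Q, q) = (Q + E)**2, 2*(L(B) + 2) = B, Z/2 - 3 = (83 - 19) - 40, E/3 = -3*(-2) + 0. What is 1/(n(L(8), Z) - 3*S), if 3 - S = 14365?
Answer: 1/43486 ≈ 2.2996e-5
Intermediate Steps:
S = -14362 (S = 3 - 1*14365 = 3 - 14365 = -14362)
E = 18 (E = 3*(-3*(-2) + 0) = 3*(6 + 0) = 3*6 = 18)
Z = 54 (Z = 6 + 2*((83 - 19) - 40) = 6 + 2*(64 - 40) = 6 + 2*24 = 6 + 48 = 54)
L(B) = -2 + B/2
n(Q, q) = (18 + Q)**2 (n(Q, q) = (Q + 18)**2 = (18 + Q)**2)
1/(n(L(8), Z) - 3*S) = 1/((18 + (-2 + (1/2)*8))**2 - 3*(-14362)) = 1/((18 + (-2 + 4))**2 + 43086) = 1/((18 + 2)**2 + 43086) = 1/(20**2 + 43086) = 1/(400 + 43086) = 1/43486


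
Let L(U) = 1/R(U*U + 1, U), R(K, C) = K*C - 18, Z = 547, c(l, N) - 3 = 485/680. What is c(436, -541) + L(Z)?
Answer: 20663066349/5564706968 ≈ 3.7132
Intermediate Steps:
c(l, N) = 505/136 (c(l, N) = 3 + 485/680 = 3 + 485*(1/680) = 3 + 97/136 = 505/136)
R(K, C) = -18 + C*K (R(K, C) = C*K - 18 = -18 + C*K)
L(U) = 1/(-18 + U*(1 + U²)) (L(U) = 1/(-18 + U*(U*U + 1)) = 1/(-18 + U*(U² + 1)) = 1/(-18 + U*(1 + U²)))
c(436, -541) + L(Z) = 505/136 + 1/(-18 + 547 + 547³) = 505/136 + 1/(-18 + 547 + 163667323) = 505/136 + 1/163667852 = 20663066349/5564706968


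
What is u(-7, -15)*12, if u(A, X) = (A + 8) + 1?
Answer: 24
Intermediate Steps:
u(A, X) = 9 + A (u(A, X) = (8 + A) + 1 = 9 + A)
u(-7, -15)*12 = (9 - 7)*12 = 2*12 = 24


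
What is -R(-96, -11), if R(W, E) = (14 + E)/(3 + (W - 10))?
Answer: 3/103 ≈ 0.029126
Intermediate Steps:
R(W, E) = (14 + E)/(-7 + W) (R(W, E) = (14 + E)/(3 + (-10 + W)) = (14 + E)/(-7 + W))
-R(-96, -11) = -(14 - 11)/(-7 - 96) = -3/(-103) = -(-1)*3/103 = -1*(-3/103) = 3/103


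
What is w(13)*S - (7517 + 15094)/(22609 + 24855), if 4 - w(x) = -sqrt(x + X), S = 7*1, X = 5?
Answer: 1306381/47464 + 21*sqrt(2) ≈ 57.222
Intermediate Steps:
S = 7
w(x) = 4 + sqrt(5 + x) (w(x) = 4 - (-1)*sqrt(x + 5) = 4 - (-1)*sqrt(5 + x) = 4 + sqrt(5 + x))
w(13)*S - (7517 + 15094)/(22609 + 24855) = (4 + sqrt(5 + 13))*7 - (7517 + 15094)/(22609 + 24855) = (4 + sqrt(18))*7 - 22611/47464 = (4 + 3*sqrt(2))*7 - 22611/47464 = (28 + 21*sqrt(2)) - 1*22611/47464 = (28 + 21*sqrt(2)) - 22611/47464 = 1306381/47464 + 21*sqrt(2)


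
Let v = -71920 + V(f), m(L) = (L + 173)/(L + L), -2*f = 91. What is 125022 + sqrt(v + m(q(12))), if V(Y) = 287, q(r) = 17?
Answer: 125022 + I*sqrt(20700322)/17 ≈ 1.2502e+5 + 267.63*I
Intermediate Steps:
f = -91/2 (f = -1/2*91 = -91/2 ≈ -45.500)
m(L) = (173 + L)/(2*L) (m(L) = (173 + L)/((2*L)) = (173 + L)*(1/(2*L)) = (173 + L)/(2*L))
v = -71633 (v = -71920 + 287 = -71633)
125022 + sqrt(v + m(q(12))) = 125022 + sqrt(-71633 + (1/2)*(173 + 17)/17) = 125022 + sqrt(-71633 + (1/2)*(1/17)*190) = 125022 + sqrt(-71633 + 95/17) = 125022 + sqrt(-1217666/17) = 125022 + I*sqrt(20700322)/17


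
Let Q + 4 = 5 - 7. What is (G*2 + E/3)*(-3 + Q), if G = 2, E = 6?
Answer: -54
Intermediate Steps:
Q = -6 (Q = -4 + (5 - 7) = -4 - 2 = -6)
(G*2 + E/3)*(-3 + Q) = (2*2 + 6/3)*(-3 - 6) = (4 + 6*(1/3))*(-9) = (4 + 2)*(-9) = 6*(-9) = -54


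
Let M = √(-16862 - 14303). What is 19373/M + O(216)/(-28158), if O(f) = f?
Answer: -36/4693 - 19373*I*√31165/31165 ≈ -0.007671 - 109.74*I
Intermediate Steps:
M = I*√31165 (M = √(-31165) = I*√31165 ≈ 176.54*I)
19373/M + O(216)/(-28158) = 19373/((I*√31165)) + 216/(-28158) = 19373*(-I*√31165/31165) + 216*(-1/28158) = -19373*I*√31165/31165 - 36/4693 = -36/4693 - 19373*I*√31165/31165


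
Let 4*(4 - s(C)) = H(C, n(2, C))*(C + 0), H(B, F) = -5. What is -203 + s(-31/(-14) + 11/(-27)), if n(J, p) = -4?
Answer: -297473/1512 ≈ -196.74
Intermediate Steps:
s(C) = 4 + 5*C/4 (s(C) = 4 - (-5)*(C + 0)/4 = 4 - (-5)*C/4 = 4 + 5*C/4)
-203 + s(-31/(-14) + 11/(-27)) = -203 + (4 + 5*(-31/(-14) + 11/(-27))/4) = -203 + (4 + 5*(-31*(-1/14) + 11*(-1/27))/4) = -203 + (4 + 5*(31/14 - 11/27)/4) = -203 + (4 + (5/4)*(683/378)) = -203 + (4 + 3415/1512) = -203 + 9463/1512 = -297473/1512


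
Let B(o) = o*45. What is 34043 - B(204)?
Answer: 24863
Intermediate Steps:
B(o) = 45*o
34043 - B(204) = 34043 - 45*204 = 34043 - 1*9180 = 34043 - 9180 = 24863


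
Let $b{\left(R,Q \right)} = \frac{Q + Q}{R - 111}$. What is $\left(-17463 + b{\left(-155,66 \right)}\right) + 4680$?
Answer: $- \frac{1700205}{133} \approx -12784.0$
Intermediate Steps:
$b{\left(R,Q \right)} = \frac{2 Q}{-111 + R}$
$\left(-17463 + b{\left(-155,66 \right)}\right) + 4680 = \left(-17463 + 2 \cdot 66 \frac{1}{-111 - 155}\right) + 4680 = \left(-17463 + 2 \cdot 66 \frac{1}{-266}\right) + 4680 = \left(-17463 + 2 \cdot 66 \left(- \frac{1}{266}\right)\right) + 4680 = \left(-17463 - \frac{66}{133}\right) + 4680 = - \frac{2322645}{133} + 4680 = - \frac{1700205}{133}$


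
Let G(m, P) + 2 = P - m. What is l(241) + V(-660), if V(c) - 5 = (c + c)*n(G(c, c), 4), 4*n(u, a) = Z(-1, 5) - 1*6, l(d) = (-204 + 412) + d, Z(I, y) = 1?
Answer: 2104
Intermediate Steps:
G(m, P) = -2 + P - m (G(m, P) = -2 + (P - m) = -2 + P - m)
l(d) = 208 + d
n(u, a) = -5/4 (n(u, a) = (1 - 1*6)/4 = (1 - 6)/4 = (¼)*(-5) = -5/4)
V(c) = 5 - 5*c/2 (V(c) = 5 + (c + c)*(-5/4) = 5 + (2*c)*(-5/4) = 5 - 5*c/2)
l(241) + V(-660) = (208 + 241) + (5 - 5/2*(-660)) = 449 + (5 + 1650) = 449 + 1655 = 2104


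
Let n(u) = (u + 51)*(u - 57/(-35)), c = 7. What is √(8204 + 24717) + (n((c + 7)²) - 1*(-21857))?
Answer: 2473494/35 + √32921 ≈ 70853.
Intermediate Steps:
n(u) = (51 + u)*(57/35 + u) (n(u) = (51 + u)*(u - 57*(-1/35)) = (51 + u)*(u + 57/35) = (51 + u)*(57/35 + u))
√(8204 + 24717) + (n((c + 7)²) - 1*(-21857)) = √(8204 + 24717) + ((2907/35 + ((7 + 7)²)² + 1842*(7 + 7)²/35) - 1*(-21857)) = √32921 + ((2907/35 + (14²)² + (1842/35)*14²) + 21857) = √32921 + ((2907/35 + 196² + (1842/35)*196) + 21857) = √32921 + ((2907/35 + 38416 + 51576/5) + 21857) = √32921 + (1708499/35 + 21857) = √32921 + 2473494/35 = 2473494/35 + √32921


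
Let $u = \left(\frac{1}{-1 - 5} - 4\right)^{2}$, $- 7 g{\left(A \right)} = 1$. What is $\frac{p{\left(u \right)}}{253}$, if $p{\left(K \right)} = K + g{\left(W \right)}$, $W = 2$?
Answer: $\frac{4339}{63756} \approx 0.068056$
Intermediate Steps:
$g{\left(A \right)} = - \frac{1}{7}$ ($g{\left(A \right)} = \left(- \frac{1}{7}\right) 1 = - \frac{1}{7}$)
$u = \frac{625}{36}$ ($u = \left(\frac{1}{-6} - 4\right)^{2} = \left(- \frac{1}{6} - 4\right)^{2} = \left(- \frac{25}{6}\right)^{2} = \frac{625}{36} \approx 17.361$)
$p{\left(K \right)} = - \frac{1}{7} + K$ ($p{\left(K \right)} = K - \frac{1}{7} = - \frac{1}{7} + K$)
$\frac{p{\left(u \right)}}{253} = \frac{- \frac{1}{7} + \frac{625}{36}}{253} = \frac{4339}{252} \cdot \frac{1}{253} = \frac{4339}{63756}$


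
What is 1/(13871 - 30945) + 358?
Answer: 6112491/17074 ≈ 358.00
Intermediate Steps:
1/(13871 - 30945) + 358 = 1/(-17074) + 358 = -1/17074 + 358 = 6112491/17074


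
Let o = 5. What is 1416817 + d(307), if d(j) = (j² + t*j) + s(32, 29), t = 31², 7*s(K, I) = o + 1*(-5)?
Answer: 1806093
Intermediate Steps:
s(K, I) = 0 (s(K, I) = (5 + 1*(-5))/7 = (5 - 5)/7 = (⅐)*0 = 0)
t = 961
d(j) = j² + 961*j (d(j) = (j² + 961*j) + 0 = j² + 961*j)
1416817 + d(307) = 1416817 + 307*(961 + 307) = 1416817 + 307*1268 = 1416817 + 389276 = 1806093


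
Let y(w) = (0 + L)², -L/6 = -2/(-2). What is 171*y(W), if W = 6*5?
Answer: 6156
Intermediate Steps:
W = 30
L = -6 (L = -(-12)/(-2) = -(-12)*(-1)/2 = -6*1 = -6)
y(w) = 36 (y(w) = (0 - 6)² = (-6)² = 36)
171*y(W) = 171*36 = 6156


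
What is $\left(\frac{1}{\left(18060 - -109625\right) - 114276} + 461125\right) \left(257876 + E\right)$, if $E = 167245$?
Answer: $\frac{2628618848790246}{13409} \approx 1.9603 \cdot 10^{11}$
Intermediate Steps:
$\left(\frac{1}{\left(18060 - -109625\right) - 114276} + 461125\right) \left(257876 + E\right) = \left(\frac{1}{\left(18060 - -109625\right) - 114276} + 461125\right) \left(257876 + 167245\right) = \left(\frac{1}{\left(18060 + 109625\right) - 114276} + 461125\right) 425121 = \left(\frac{1}{127685 - 114276} + 461125\right) 425121 = \left(\frac{1}{13409} + 461125\right) 425121 = \frac{6183225126}{13409} \cdot 425121 = \frac{2628618848790246}{13409}$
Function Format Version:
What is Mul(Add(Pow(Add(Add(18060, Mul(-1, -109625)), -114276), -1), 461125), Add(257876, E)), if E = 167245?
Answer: Rational(2628618848790246, 13409) ≈ 1.9603e+11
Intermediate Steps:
Mul(Add(Pow(Add(Add(18060, Mul(-1, -109625)), -114276), -1), 461125), Add(257876, E)) = Mul(Add(Pow(Add(Add(18060, Mul(-1, -109625)), -114276), -1), 461125), Add(257876, 167245)) = Mul(Add(Pow(Add(Add(18060, 109625), -114276), -1), 461125), 425121) = Mul(Add(Pow(Add(127685, -114276), -1), 461125), 425121) = Mul(Add(Pow(13409, -1), 461125), 425121) = Mul(Add(Rational(1, 13409), 461125), 425121) = Mul(Rational(6183225126, 13409), 425121) = Rational(2628618848790246, 13409)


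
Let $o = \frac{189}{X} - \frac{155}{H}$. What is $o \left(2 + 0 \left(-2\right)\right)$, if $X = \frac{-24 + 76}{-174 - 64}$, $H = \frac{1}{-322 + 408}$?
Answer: $- \frac{369071}{13} \approx -28390.0$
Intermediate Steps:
$H = \frac{1}{86} \approx 0.011628$
$X = - \frac{26}{119}$ ($X = \frac{52}{-238} = 52 \left(- \frac{1}{238}\right) = - \frac{26}{119} \approx -0.21849$)
$o = - \frac{369071}{26}$ ($o = \frac{189}{- \frac{26}{119}} - 155 \frac{1}{\frac{1}{86}} = 189 \left(- \frac{119}{26}\right) - 13330 = - \frac{22491}{26} - 13330 = - \frac{369071}{26} \approx -14195.0$)
$o \left(2 + 0 \left(-2\right)\right) = - \frac{369071 \left(2 + 0 \left(-2\right)\right)}{26} = - \frac{369071 \left(2 + 0\right)}{26} = \left(- \frac{369071}{26}\right) 2 = - \frac{369071}{13}$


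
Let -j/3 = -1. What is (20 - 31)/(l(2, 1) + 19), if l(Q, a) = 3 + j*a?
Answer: -11/25 ≈ -0.44000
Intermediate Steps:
j = 3 (j = -3*(-1) = 3)
l(Q, a) = 3 + 3*a
(20 - 31)/(l(2, 1) + 19) = (20 - 31)/((3 + 3*1) + 19) = -11/((3 + 3) + 19) = -11/(6 + 19) = -11/25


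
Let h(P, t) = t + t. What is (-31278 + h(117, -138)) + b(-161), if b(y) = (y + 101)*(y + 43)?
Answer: -24474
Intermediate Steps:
b(y) = (43 + y)*(101 + y) (b(y) = (101 + y)*(43 + y) = (43 + y)*(101 + y))
h(P, t) = 2*t
(-31278 + h(117, -138)) + b(-161) = (-31278 + 2*(-138)) + (4343 + (-161)² + 144*(-161)) = (-31278 - 276) + (4343 + 25921 - 23184) = -31554 + 7080 = -24474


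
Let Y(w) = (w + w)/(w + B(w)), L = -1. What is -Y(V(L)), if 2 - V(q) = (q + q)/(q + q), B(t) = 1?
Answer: -1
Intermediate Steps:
V(q) = 1 (V(q) = 2 - (q + q)/(q + q) = 2 - 2*q/(2*q) = 2 - 2*q*1/(2*q) = 2 - 1*1 = 2 - 1 = 1)
Y(w) = 2*w/(1 + w) (Y(w) = (w + w)/(w + 1) = (2*w)/(1 + w) = 2*w/(1 + w))
-Y(V(L)) = -2/(1 + 1) = -2/2 = -1*1 = -1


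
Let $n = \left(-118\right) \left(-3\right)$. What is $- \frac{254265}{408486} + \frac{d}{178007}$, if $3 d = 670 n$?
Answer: $- \frac{4322015565}{24237789134} \approx -0.17832$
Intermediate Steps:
$n = 354$
$d = 79060$ ($d = \frac{670 \cdot 354}{3} = \frac{1}{3} \cdot 237180 = 79060$)
$- \frac{254265}{408486} + \frac{d}{178007} = - \frac{254265}{408486} + \frac{79060}{178007} = \left(-254265\right) \frac{1}{408486} + 79060 \cdot \frac{1}{178007} = - \frac{84755}{136162} + \frac{79060}{178007} = - \frac{4322015565}{24237789134}$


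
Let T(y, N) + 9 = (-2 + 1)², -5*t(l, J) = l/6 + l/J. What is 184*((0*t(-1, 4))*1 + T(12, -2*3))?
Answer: -1472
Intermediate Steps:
t(l, J) = -l/30 - l/(5*J) (t(l, J) = -(l/6 + l/J)/5 = -l/30 - l/(5*J))
T(y, N) = -8 (T(y, N) = -9 + (-2 + 1)² = -9 + (-1)² = -9 + 1 = -8)
184*((0*t(-1, 4))*1 + T(12, -2*3)) = 184*((0*(-1/30*(-1)*(6 + 4)/4))*1 - 8) = 184*((0*(-1/30*(-1)*¼*10))*1 - 8) = 184*((0*(1/12))*1 - 8) = 184*(0*1 - 8) = 184*(0 - 8) = 184*(-8) = -1472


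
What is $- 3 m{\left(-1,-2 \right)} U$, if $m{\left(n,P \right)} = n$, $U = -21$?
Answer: $-63$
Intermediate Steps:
$- 3 m{\left(-1,-2 \right)} U = \left(-3\right) \left(-1\right) \left(-21\right) = 3 \left(-21\right) = -63$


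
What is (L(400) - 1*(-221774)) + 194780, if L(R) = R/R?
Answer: 416555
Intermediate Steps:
L(R) = 1
(L(400) - 1*(-221774)) + 194780 = (1 - 1*(-221774)) + 194780 = (1 + 221774) + 194780 = 221775 + 194780 = 416555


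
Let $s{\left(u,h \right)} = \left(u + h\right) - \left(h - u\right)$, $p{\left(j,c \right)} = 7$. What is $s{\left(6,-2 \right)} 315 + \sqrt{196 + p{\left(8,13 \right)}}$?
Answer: $3780 + \sqrt{203} \approx 3794.2$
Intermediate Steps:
$s{\left(u,h \right)} = 2 u$ ($s{\left(u,h \right)} = \left(h + u\right) - \left(h - u\right) = 2 u$)
$s{\left(6,-2 \right)} 315 + \sqrt{196 + p{\left(8,13 \right)}} = 2 \cdot 6 \cdot 315 + \sqrt{196 + 7} = 12 \cdot 315 + \sqrt{203} = 3780 + \sqrt{203}$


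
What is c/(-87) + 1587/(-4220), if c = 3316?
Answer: -14131589/367140 ≈ -38.491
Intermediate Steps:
c/(-87) + 1587/(-4220) = 3316/(-87) + 1587/(-4220) = 3316*(-1/87) + 1587*(-1/4220) = -3316/87 - 1587/4220 = -14131589/367140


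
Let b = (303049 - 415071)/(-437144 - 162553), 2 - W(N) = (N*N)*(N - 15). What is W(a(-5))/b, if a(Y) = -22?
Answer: 5370286635/56011 ≈ 95879.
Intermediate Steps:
W(N) = 2 - N²*(-15 + N) (W(N) = 2 - N*N*(N - 15) = 2 - N²*(-15 + N))
b = 112022/599697 (b = -112022/(-599697) = -112022*(-1/599697) = 112022/599697 ≈ 0.18680)
W(a(-5))/b = (2 - 1*(-22)³ + 15*(-22)²)/(112022/599697) = (2 - 1*(-10648) + 15*484)*(599697/112022) = (2 + 10648 + 7260)*(599697/112022) = 17910*(599697/112022) = 5370286635/56011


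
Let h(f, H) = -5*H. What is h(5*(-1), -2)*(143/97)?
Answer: 1430/97 ≈ 14.742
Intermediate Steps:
h(5*(-1), -2)*(143/97) = (-5*(-2))*(143/97) = 10*(143*(1/97)) = 10*(143/97) = 1430/97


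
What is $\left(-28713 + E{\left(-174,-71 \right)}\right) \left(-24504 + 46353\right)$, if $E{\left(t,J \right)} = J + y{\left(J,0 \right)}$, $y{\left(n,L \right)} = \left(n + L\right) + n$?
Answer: $-632004174$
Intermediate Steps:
$y{\left(n,L \right)} = L + 2 n$ ($y{\left(n,L \right)} = \left(L + n\right) + n = L + 2 n$)
$E{\left(t,J \right)} = 3 J$ ($E{\left(t,J \right)} = J + \left(0 + 2 J\right) = J + 2 J = 3 J$)
$\left(-28713 + E{\left(-174,-71 \right)}\right) \left(-24504 + 46353\right) = \left(-28713 + 3 \left(-71\right)\right) \left(-24504 + 46353\right) = \left(-28713 - 213\right) 21849 = \left(-28926\right) 21849 = -632004174$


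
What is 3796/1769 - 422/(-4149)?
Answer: 16496122/7339581 ≈ 2.2476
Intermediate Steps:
3796/1769 - 422/(-4149) = 3796*(1/1769) - 422*(-1/4149) = 3796/1769 + 422/4149 = 16496122/7339581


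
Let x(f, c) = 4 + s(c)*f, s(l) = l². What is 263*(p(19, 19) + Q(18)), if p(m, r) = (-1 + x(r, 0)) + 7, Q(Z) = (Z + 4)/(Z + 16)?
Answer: 47603/17 ≈ 2800.2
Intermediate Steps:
x(f, c) = 4 + f*c² (x(f, c) = 4 + c²*f = 4 + f*c²)
Q(Z) = (4 + Z)/(16 + Z)
p(m, r) = 10 (p(m, r) = (-1 + (4 + r*0²)) + 7 = (-1 + (4 + r*0)) + 7 = (-1 + (4 + 0)) + 7 = (-1 + 4) + 7 = 3 + 7 = 10)
263*(p(19, 19) + Q(18)) = 263*(10 + (4 + 18)/(16 + 18)) = 263*(10 + 22/34) = 263*(10 + (1/34)*22) = 263*(10 + 11/17) = 263*(181/17) = 47603/17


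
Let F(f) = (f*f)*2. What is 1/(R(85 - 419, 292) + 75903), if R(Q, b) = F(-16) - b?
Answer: 1/76123 ≈ 1.3137e-5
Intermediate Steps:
F(f) = 2*f² (F(f) = f²*2 = 2*f²)
R(Q, b) = 512 - b (R(Q, b) = 2*(-16)² - b = 2*256 - b = 512 - b)
1/(R(85 - 419, 292) + 75903) = 1/((512 - 1*292) + 75903) = 1/((512 - 292) + 75903) = 1/(220 + 75903) = 1/76123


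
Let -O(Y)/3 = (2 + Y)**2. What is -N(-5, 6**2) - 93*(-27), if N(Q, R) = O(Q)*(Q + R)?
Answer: 3348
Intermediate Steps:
O(Y) = -3*(2 + Y)**2
N(Q, R) = -3*(2 + Q)**2*(Q + R) (N(Q, R) = (-3*(2 + Q)**2)*(Q + R) = -3*(2 + Q)**2*(Q + R))
-N(-5, 6**2) - 93*(-27) = -3*(2 - 5)**2*(-1*(-5) - 1*6**2) - 93*(-27) = -3*(-3)**2*(5 - 1*36) + 2511 = -3*9*(5 - 36) + 2511 = -3*9*(-31) + 2511 = -1*(-837) + 2511 = 837 + 2511 = 3348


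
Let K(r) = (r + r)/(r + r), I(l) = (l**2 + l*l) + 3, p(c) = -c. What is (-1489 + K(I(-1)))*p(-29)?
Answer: -43152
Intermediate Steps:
I(l) = 3 + 2*l**2 (I(l) = (l**2 + l**2) + 3 = 2*l**2 + 3 = 3 + 2*l**2)
K(r) = 1 (K(r) = (2*r)/((2*r)) = (2*r)*(1/(2*r)) = 1)
(-1489 + K(I(-1)))*p(-29) = (-1489 + 1)*(-1*(-29)) = -1488*29 = -43152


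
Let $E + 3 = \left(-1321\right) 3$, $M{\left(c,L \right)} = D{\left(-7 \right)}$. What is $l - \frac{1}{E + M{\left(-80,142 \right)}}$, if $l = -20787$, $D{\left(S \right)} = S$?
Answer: $- \frac{82586750}{3973} \approx -20787.0$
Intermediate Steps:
$M{\left(c,L \right)} = -7$
$E = -3966$ ($E = -3 - 3963 = -3966$)
$l - \frac{1}{E + M{\left(-80,142 \right)}} = -20787 - \frac{1}{-3966 - 7} = -20787 - \frac{1}{-3973} = -20787 - - \frac{1}{3973} = -20787 + \frac{1}{3973} = - \frac{82586750}{3973}$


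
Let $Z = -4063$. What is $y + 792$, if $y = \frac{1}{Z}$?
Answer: $\frac{3217895}{4063} \approx 792.0$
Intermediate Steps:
$y = - \frac{1}{4063}$ ($y = \frac{1}{-4063} = - \frac{1}{4063} \approx -0.00024612$)
$y + 792 = - \frac{1}{4063} + 792 = \frac{3217895}{4063}$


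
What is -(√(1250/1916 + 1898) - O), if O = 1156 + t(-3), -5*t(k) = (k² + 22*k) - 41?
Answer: 5878/5 - 3*√193612758/958 ≈ 1132.0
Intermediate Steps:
t(k) = 41/5 - 22*k/5 - k²/5 (t(k) = -((k² + 22*k) - 41)/5 = -(-41 + k² + 22*k)/5 = 41/5 - 22*k/5 - k²/5)
O = 5878/5 (O = 1156 + (41/5 - 22/5*(-3) - ⅕*(-3)²) = 1156 + (41/5 + 66/5 - ⅕*9) = 1156 + (41/5 + 66/5 - 9/5) = 1156 + 98/5 = 5878/5 ≈ 1175.6)
-(√(1250/1916 + 1898) - O) = -(√(1250/1916 + 1898) - 1*5878/5) = -(√(1250*(1/1916) + 1898) - 5878/5) = -(√(625/958 + 1898) - 5878/5) = -(√(1818909/958) - 5878/5) = -(3*√193612758/958 - 5878/5) = -(-5878/5 + 3*√193612758/958) = 5878/5 - 3*√193612758/958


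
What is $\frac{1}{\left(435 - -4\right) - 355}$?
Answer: $\frac{1}{84} \approx 0.011905$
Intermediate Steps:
$\frac{1}{\left(435 - -4\right) - 355} = \frac{1}{\left(435 + 4\right) - 355} = \frac{1}{439 - 355} = \frac{1}{84}$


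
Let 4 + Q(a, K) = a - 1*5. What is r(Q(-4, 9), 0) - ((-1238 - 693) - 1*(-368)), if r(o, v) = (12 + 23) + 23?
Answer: 1621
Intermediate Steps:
Q(a, K) = -9 + a (Q(a, K) = -4 + (a - 1*5) = -4 + (a - 5) = -4 + (-5 + a) = -9 + a)
r(o, v) = 58 (r(o, v) = 35 + 23 = 58)
r(Q(-4, 9), 0) - ((-1238 - 693) - 1*(-368)) = 58 - ((-1238 - 693) - 1*(-368)) = 58 - (-1931 + 368) = 58 - 1*(-1563) = 58 + 1563 = 1621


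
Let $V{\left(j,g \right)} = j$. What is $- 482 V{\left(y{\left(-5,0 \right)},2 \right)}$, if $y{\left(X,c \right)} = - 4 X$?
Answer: $-9640$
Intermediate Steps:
$- 482 V{\left(y{\left(-5,0 \right)},2 \right)} = - 482 \left(\left(-4\right) \left(-5\right)\right) = \left(-482\right) 20 = -9640$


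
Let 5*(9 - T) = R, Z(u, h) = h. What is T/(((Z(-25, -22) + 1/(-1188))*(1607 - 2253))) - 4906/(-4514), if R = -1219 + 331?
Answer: 104795042429/95270802535 ≈ 1.1000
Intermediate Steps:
R = -888
T = 933/5 (T = 9 - ⅕*(-888) = 9 + 888/5 = 933/5 ≈ 186.60)
T/(((Z(-25, -22) + 1/(-1188))*(1607 - 2253))) - 4906/(-4514) = 933/(5*(((-22 + 1/(-1188))*(1607 - 2253)))) - 4906/(-4514) = 933/(5*(((-22 - 1/1188)*(-646)))) - 4906*(-1/4514) = 933/(5*((-26137/1188*(-646)))) + 2453/2257 = 933/(5*(8442251/594)) + 2453/2257 = (933/5)*(594/8442251) + 2453/2257 = 554202/42211255 + 2453/2257 = 104795042429/95270802535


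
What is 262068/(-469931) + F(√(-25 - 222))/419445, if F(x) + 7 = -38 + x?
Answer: -2443205759/4380226851 + I*√247/419445 ≈ -0.55778 + 3.7469e-5*I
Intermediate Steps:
F(x) = -45 + x (F(x) = -7 + (-38 + x) = -45 + x)
262068/(-469931) + F(√(-25 - 222))/419445 = 262068/(-469931) + (-45 + √(-25 - 222))/419445 = 262068*(-1/469931) + (-45 + √(-247))*(1/419445) = -262068/469931 + (-45 + I*√247)*(1/419445) = -262068/469931 + (-1/9321 + I*√247/419445) = -2443205759/4380226851 + I*√247/419445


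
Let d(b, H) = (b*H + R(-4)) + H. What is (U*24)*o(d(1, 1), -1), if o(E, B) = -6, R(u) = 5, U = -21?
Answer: 3024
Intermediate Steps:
d(b, H) = 5 + H + H*b (d(b, H) = (b*H + 5) + H = (H*b + 5) + H = (5 + H*b) + H = 5 + H + H*b)
(U*24)*o(d(1, 1), -1) = -21*24*(-6) = -504*(-6) = 3024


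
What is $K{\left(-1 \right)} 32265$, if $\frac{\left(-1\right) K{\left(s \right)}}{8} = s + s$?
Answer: $516240$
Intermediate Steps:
$K{\left(s \right)} = - 16 s$ ($K{\left(s \right)} = - 8 \left(s + s\right) = - 8 \cdot 2 s = - 16 s$)
$K{\left(-1 \right)} 32265 = \left(-16\right) \left(-1\right) 32265 = 16 \cdot 32265 = 516240$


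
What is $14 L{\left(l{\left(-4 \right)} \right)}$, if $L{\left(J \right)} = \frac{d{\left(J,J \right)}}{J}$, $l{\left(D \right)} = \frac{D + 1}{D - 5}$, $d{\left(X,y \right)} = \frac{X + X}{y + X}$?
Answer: $42$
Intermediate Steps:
$d{\left(X,y \right)} = \frac{2 X}{X + y}$
$l{\left(D \right)} = \frac{1 + D}{-5 + D}$
$L{\left(J \right)} = \frac{1}{J}$ ($L{\left(J \right)} = \frac{2 J \frac{1}{J + J}}{J} = \frac{2 J \frac{1}{2 J}}{J} = 1 \frac{1}{J} = \frac{1}{J}$)
$14 L{\left(l{\left(-4 \right)} \right)} = \frac{14}{\frac{1}{-5 - 4} \left(1 - 4\right)} = \frac{14}{\frac{1}{-9} \left(-3\right)} = \frac{14}{\left(- \frac{1}{9}\right) \left(-3\right)} = 14 \frac{1}{\frac{1}{3}} = 14 \cdot 3 = 42$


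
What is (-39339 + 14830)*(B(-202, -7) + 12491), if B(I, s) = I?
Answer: -301191101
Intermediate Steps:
(-39339 + 14830)*(B(-202, -7) + 12491) = (-39339 + 14830)*(-202 + 12491) = -24509*12289 = -301191101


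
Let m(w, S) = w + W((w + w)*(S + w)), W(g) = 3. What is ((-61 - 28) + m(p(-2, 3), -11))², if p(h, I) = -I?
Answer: 7921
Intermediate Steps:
m(w, S) = 3 + w (m(w, S) = w + 3 = 3 + w)
((-61 - 28) + m(p(-2, 3), -11))² = ((-61 - 28) + (3 - 1*3))² = (-89 + (3 - 3))² = (-89 + 0)² = (-89)² = 7921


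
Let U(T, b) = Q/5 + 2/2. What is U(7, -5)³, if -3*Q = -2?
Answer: 4913/3375 ≈ 1.4557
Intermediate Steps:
Q = ⅔ (Q = -⅓*(-2) = ⅔ ≈ 0.66667)
U(T, b) = 17/15 (U(T, b) = (⅔)/5 + 2/2 = (⅔)*(⅕) + 2*(½) = 2/15 + 1 = 17/15)
U(7, -5)³ = (17/15)³ = 4913/3375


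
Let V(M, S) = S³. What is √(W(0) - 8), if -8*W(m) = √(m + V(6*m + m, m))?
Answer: 2*I*√2 ≈ 2.8284*I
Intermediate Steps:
W(m) = -√(m + m³)/8
√(W(0) - 8) = √(-√(0 + 0³)/8 - 8) = √(-√(0 + 0)/8 - 8) = √(-√0/8 - 8) = √(-⅛*0 - 8) = √(0 - 8) = √(-8) = 2*I*√2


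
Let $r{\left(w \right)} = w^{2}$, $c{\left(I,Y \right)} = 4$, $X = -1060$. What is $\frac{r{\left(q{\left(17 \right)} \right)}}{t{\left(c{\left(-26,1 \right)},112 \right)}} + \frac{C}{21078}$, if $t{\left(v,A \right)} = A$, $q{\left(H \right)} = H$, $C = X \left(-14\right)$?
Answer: $\frac{3876811}{1180368} \approx 3.2844$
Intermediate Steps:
$C = 14840$ ($C = \left(-1060\right) \left(-14\right) = 14840$)
$\frac{r{\left(q{\left(17 \right)} \right)}}{t{\left(c{\left(-26,1 \right)},112 \right)}} + \frac{C}{21078} = \frac{17^{2}}{112} + \frac{14840}{21078} = 289 \cdot \frac{1}{112} + 14840 \cdot \frac{1}{21078} = \frac{289}{112} + \frac{7420}{10539} = \frac{3876811}{1180368}$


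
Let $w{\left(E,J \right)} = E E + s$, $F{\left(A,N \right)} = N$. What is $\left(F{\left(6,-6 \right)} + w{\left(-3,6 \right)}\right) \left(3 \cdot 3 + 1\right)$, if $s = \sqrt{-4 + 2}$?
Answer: $30 + 10 i \sqrt{2} \approx 30.0 + 14.142 i$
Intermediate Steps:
$s = i \sqrt{2}$ ($s = \sqrt{-2} = i \sqrt{2} \approx 1.4142 i$)
$w{\left(E,J \right)} = E^{2} + i \sqrt{2}$ ($w{\left(E,J \right)} = E E + i \sqrt{2} = E^{2} + i \sqrt{2}$)
$\left(F{\left(6,-6 \right)} + w{\left(-3,6 \right)}\right) \left(3 \cdot 3 + 1\right) = \left(-6 + \left(\left(-3\right)^{2} + i \sqrt{2}\right)\right) \left(3 \cdot 3 + 1\right) = \left(-6 + \left(9 + i \sqrt{2}\right)\right) \left(9 + 1\right) = \left(3 + i \sqrt{2}\right) 10 = 30 + 10 i \sqrt{2}$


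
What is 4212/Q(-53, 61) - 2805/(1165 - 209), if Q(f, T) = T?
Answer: 3855567/58316 ≈ 66.115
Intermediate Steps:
4212/Q(-53, 61) - 2805/(1165 - 209) = 4212/61 - 2805/(1165 - 209) = 4212*(1/61) - 2805/956 = 4212/61 - 2805*1/956 = 4212/61 - 2805/956 = 3855567/58316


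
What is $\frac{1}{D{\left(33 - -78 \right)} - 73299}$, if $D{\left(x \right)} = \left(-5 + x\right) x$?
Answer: $- \frac{1}{61533} \approx -1.6251 \cdot 10^{-5}$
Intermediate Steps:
$D{\left(x \right)} = x \left(-5 + x\right)$
$\frac{1}{D{\left(33 - -78 \right)} - 73299} = \frac{1}{\left(33 - -78\right) \left(-5 + \left(33 - -78\right)\right) - 73299} = \frac{1}{\left(33 + 78\right) \left(-5 + \left(33 + 78\right)\right) - 73299} = \frac{1}{111 \left(-5 + 111\right) - 73299} = \frac{1}{111 \cdot 106 - 73299} = \frac{1}{11766 - 73299} = \frac{1}{-61533} = - \frac{1}{61533}$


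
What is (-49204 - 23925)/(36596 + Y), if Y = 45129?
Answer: -10447/11675 ≈ -0.89482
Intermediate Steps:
(-49204 - 23925)/(36596 + Y) = (-49204 - 23925)/(36596 + 45129) = -73129/81725 = -73129*1/81725 = -10447/11675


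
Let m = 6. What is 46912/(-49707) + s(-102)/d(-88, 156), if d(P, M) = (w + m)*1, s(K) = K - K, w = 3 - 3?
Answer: -46912/49707 ≈ -0.94377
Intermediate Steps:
w = 0
s(K) = 0
d(P, M) = 6 (d(P, M) = (0 + 6)*1 = 6*1 = 6)
46912/(-49707) + s(-102)/d(-88, 156) = 46912/(-49707) + 0/6 = 46912*(-1/49707) + 0*(1/6) = -46912/49707 + 0 = -46912/49707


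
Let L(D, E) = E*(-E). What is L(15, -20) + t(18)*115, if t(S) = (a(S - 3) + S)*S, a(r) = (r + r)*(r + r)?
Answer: 1899860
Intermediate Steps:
a(r) = 4*r² (a(r) = (2*r)*(2*r) = 4*r²)
L(D, E) = -E²
t(S) = S*(S + 4*(-3 + S)²) (t(S) = (4*(S - 3)² + S)*S = (4*(-3 + S)² + S)*S = (S + 4*(-3 + S)²)*S = S*(S + 4*(-3 + S)²))
L(15, -20) + t(18)*115 = -1*(-20)² + (18*(18 + 4*(-3 + 18)²))*115 = -1*400 + (18*(18 + 4*15²))*115 = -400 + (18*(18 + 4*225))*115 = -400 + (18*(18 + 900))*115 = -400 + (18*918)*115 = -400 + 16524*115 = -400 + 1900260 = 1899860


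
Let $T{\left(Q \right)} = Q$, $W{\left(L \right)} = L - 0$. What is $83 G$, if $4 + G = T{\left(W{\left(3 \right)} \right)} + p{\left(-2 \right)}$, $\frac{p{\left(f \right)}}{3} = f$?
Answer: $-581$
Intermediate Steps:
$p{\left(f \right)} = 3 f$
$W{\left(L \right)} = L$ ($W{\left(L \right)} = L + 0 = L$)
$G = -7$ ($G = -4 + \left(3 + 3 \left(-2\right)\right) = -4 + \left(3 - 6\right) = -4 - 3 = -7$)
$83 G = 83 \left(-7\right) = -581$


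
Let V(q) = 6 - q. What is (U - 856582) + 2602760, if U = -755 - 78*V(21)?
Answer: 1746593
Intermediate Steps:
U = 415 (U = -755 - 78*(6 - 1*21) = -755 - 78*(6 - 21) = -755 - 78*(-15) = -755 + 1170 = 415)
(U - 856582) + 2602760 = (415 - 856582) + 2602760 = -856167 + 2602760 = 1746593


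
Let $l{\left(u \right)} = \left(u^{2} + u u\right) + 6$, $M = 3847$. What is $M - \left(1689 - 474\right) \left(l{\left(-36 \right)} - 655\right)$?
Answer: $-2356898$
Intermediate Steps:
$l{\left(u \right)} = 6 + 2 u^{2}$ ($l{\left(u \right)} = \left(u^{2} + u^{2}\right) + 6 = 2 u^{2} + 6 = 6 + 2 u^{2}$)
$M - \left(1689 - 474\right) \left(l{\left(-36 \right)} - 655\right) = 3847 - \left(1689 - 474\right) \left(\left(6 + 2 \left(-36\right)^{2}\right) - 655\right) = 3847 - 1215 \left(\left(6 + 2 \cdot 1296\right) - 655\right) = 3847 - 1215 \left(\left(6 + 2592\right) - 655\right) = 3847 - 1215 \left(2598 - 655\right) = 3847 - 1215 \cdot 1943 = 3847 - 2360745 = -2356898$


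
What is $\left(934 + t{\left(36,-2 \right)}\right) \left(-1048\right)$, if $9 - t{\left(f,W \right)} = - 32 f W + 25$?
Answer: $1452528$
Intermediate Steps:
$t{\left(f,W \right)} = -16 + 32 W f$ ($t{\left(f,W \right)} = 9 - \left(- 32 f W + 25\right) = 9 - \left(- 32 W f + 25\right) = 9 - \left(25 - 32 W f\right) = 9 + \left(-25 + 32 W f\right) = -16 + 32 W f$)
$\left(934 + t{\left(36,-2 \right)}\right) \left(-1048\right) = \left(934 + \left(-16 + 32 \left(-2\right) 36\right)\right) \left(-1048\right) = \left(934 - 2320\right) \left(-1048\right) = \left(-1386\right) \left(-1048\right) = 1452528$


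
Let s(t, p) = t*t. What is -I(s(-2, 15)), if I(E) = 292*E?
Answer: -1168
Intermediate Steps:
s(t, p) = t²
-I(s(-2, 15)) = -292*(-2)² = -292*4 = -1*1168 = -1168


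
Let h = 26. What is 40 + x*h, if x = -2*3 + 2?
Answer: -64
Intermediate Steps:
x = -4 (x = -6 + 2 = -4)
40 + x*h = 40 - 4*26 = 40 - 104 = -64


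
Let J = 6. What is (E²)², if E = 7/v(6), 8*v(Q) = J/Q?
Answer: 9834496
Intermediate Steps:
v(Q) = 3/(4*Q) (v(Q) = (6/Q)/8 = 3/(4*Q))
E = 56 (E = 7/(((¾)/6)) = 7/(((¾)*(⅙))) = 7/(⅛) = 7*8 = 56)
(E²)² = (56²)² = 3136² = 9834496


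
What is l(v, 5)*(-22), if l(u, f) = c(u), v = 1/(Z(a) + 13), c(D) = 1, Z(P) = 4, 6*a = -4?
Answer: -22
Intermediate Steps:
a = -⅔ (a = (⅙)*(-4) = -⅔ ≈ -0.66667)
v = 1/17 (v = 1/(4 + 13) = 1/17 ≈ 0.058824)
l(u, f) = 1
l(v, 5)*(-22) = 1*(-22) = -22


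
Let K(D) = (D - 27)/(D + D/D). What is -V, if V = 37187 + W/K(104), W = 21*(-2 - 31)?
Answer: -36242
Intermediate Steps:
K(D) = (-27 + D)/(1 + D) (K(D) = (-27 + D)/(D + 1) = (-27 + D)/(1 + D))
W = -693 (W = 21*(-33) = -693)
V = 36242 (V = 37187 - 693*(1 + 104)/(-27 + 104) = 37187 - 693/(77/105) = 37187 - 693/((1/105)*77) = 37187 - 693/11/15 = 37187 - 693*15/11 = 37187 - 945 = 36242)
-V = -1*36242 = -36242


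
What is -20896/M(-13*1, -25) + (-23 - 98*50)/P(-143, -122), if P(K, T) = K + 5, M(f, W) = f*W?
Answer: -427891/14950 ≈ -28.621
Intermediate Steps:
M(f, W) = W*f
P(K, T) = 5 + K
-20896/M(-13*1, -25) + (-23 - 98*50)/P(-143, -122) = -20896/((-(-325))) + (-23 - 98*50)/(5 - 143) = -20896/((-25*(-13))) + (-23 - 4900)/(-138) = -20896/325 - 4923*(-1/138) = -20896*1/325 + 1641/46 = -20896/325 + 1641/46 = -427891/14950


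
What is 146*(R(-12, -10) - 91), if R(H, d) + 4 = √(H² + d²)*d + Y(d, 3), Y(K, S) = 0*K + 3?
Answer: -13432 - 2920*√61 ≈ -36238.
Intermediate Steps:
Y(K, S) = 3 (Y(K, S) = 0 + 3 = 3)
R(H, d) = -1 + d*√(H² + d²) (R(H, d) = -4 + (√(H² + d²)*d + 3) = -4 + (d*√(H² + d²) + 3) = -4 + (3 + d*√(H² + d²)) = -1 + d*√(H² + d²))
146*(R(-12, -10) - 91) = 146*((-1 - 10*√((-12)² + (-10)²)) - 91) = 146*((-1 - 10*√(144 + 100)) - 91) = 146*((-1 - 20*√61) - 91) = 146*(-92 - 20*√61) = -13432 - 2920*√61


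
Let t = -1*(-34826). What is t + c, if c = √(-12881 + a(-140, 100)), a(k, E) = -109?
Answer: 34826 + I*√12990 ≈ 34826.0 + 113.97*I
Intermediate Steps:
t = 34826
c = I*√12990 (c = √(-12881 - 109) = √(-12990) = I*√12990 ≈ 113.97*I)
t + c = 34826 + I*√12990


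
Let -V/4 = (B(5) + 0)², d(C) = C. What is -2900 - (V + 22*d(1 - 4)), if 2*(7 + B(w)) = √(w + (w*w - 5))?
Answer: -2753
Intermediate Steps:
B(w) = -7 + √(-5 + w + w²)/2 (B(w) = -7 + √(w + (w*w - 5))/2 = -7 + √(w + (w² - 5))/2 = -7 + √(w + (-5 + w²))/2 = -7 + √(-5 + w + w²)/2)
V = -81 (V = -4*((-7 + √(-5 + 5 + 5²)/2) + 0)² = -4*((-7 + √(-5 + 5 + 25)/2) + 0)² = -4*((-7 + √25/2) + 0)² = -4*((-7 + (½)*5) + 0)² = -4*((-7 + 5/2) + 0)² = -4*(-9/2 + 0)² = -4*(-9/2)² = -4*81/4 = -81)
-2900 - (V + 22*d(1 - 4)) = -2900 - (-81 + 22*(1 - 4)) = -2900 - (-81 + 22*(-3)) = -2900 - (-81 - 66) = -2900 - 1*(-147) = -2900 + 147 = -2753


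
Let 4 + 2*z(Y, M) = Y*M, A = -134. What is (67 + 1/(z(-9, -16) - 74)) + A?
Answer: -269/4 ≈ -67.250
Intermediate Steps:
z(Y, M) = -2 + M*Y/2 (z(Y, M) = -2 + (Y*M)/2 = -2 + (M*Y)/2 = -2 + M*Y/2)
(67 + 1/(z(-9, -16) - 74)) + A = (67 + 1/((-2 + (½)*(-16)*(-9)) - 74)) - 134 = (67 + 1/((-2 + 72) - 74)) - 134 = (67 + 1/(70 - 74)) - 134 = (67 + 1/(-4)) - 134 = (67 - ¼) - 134 = 267/4 - 134 = -269/4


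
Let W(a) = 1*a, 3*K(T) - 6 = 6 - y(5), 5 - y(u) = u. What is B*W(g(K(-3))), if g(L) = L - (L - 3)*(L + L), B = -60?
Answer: 240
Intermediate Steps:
y(u) = 5 - u
K(T) = 4 (K(T) = 2 + (6 - (5 - 1*5))/3 = 2 + (6 - (5 - 5))/3 = 2 + (6 - 1*0)/3 = 2 + (6 + 0)/3 = 2 + (⅓)*6 = 2 + 2 = 4)
g(L) = L - 2*L*(-3 + L) (g(L) = L - (-3 + L)*2*L = L - 2*L*(-3 + L))
W(a) = a
B*W(g(K(-3))) = -240*(7 - 2*4) = -240*(7 - 8) = -240*(-1) = -60*(-4) = 240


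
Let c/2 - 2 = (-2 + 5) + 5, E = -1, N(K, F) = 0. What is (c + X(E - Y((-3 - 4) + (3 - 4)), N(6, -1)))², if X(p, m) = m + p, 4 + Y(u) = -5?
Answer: 784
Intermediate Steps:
Y(u) = -9 (Y(u) = -4 - 5 = -9)
c = 20 (c = 4 + 2*((-2 + 5) + 5) = 4 + 2*(3 + 5) = 4 + 2*8 = 4 + 16 = 20)
(c + X(E - Y((-3 - 4) + (3 - 4)), N(6, -1)))² = (20 + (0 + (-1 - 1*(-9))))² = (20 + (0 + (-1 + 9)))² = (20 + (0 + 8))² = (20 + 8)² = 28² = 784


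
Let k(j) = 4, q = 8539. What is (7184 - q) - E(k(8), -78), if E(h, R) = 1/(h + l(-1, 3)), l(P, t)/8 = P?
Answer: -5419/4 ≈ -1354.8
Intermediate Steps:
l(P, t) = 8*P
E(h, R) = 1/(-8 + h) (E(h, R) = 1/(h + 8*(-1)) = 1/(h - 8) = 1/(-8 + h))
(7184 - q) - E(k(8), -78) = (7184 - 1*8539) - 1/(-8 + 4) = (7184 - 8539) - 1/(-4) = -1355 - 1*(-¼) = -1355 + ¼ = -5419/4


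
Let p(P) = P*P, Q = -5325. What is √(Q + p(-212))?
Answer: √39619 ≈ 199.05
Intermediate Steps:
p(P) = P²
√(Q + p(-212)) = √(-5325 + (-212)²) = √(-5325 + 44944) = √39619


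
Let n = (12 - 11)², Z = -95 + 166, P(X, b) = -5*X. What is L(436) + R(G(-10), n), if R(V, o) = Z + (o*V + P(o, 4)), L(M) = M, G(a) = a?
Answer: 492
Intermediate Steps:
Z = 71
n = 1 (n = 1² = 1)
R(V, o) = 71 - 5*o + V*o (R(V, o) = 71 + (o*V - 5*o) = 71 + (V*o - 5*o) = 71 + (-5*o + V*o) = 71 - 5*o + V*o)
L(436) + R(G(-10), n) = 436 + (71 - 5*1 - 10*1) = 436 + (71 - 5 - 10) = 436 + 56 = 492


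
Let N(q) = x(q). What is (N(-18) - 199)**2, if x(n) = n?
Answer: 47089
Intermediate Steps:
N(q) = q
(N(-18) - 199)**2 = (-18 - 199)**2 = (-217)**2 = 47089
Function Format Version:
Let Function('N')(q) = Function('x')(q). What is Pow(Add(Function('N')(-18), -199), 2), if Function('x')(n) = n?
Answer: 47089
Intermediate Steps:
Function('N')(q) = q
Pow(Add(Function('N')(-18), -199), 2) = Pow(Add(-18, -199), 2) = Pow(-217, 2) = 47089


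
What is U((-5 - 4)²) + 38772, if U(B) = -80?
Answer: 38692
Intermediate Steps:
U((-5 - 4)²) + 38772 = -80 + 38772 = 38692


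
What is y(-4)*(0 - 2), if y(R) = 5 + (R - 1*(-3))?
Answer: -8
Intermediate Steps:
y(R) = 8 + R (y(R) = 5 + (R + 3) = 5 + (3 + R) = 8 + R)
y(-4)*(0 - 2) = (8 - 4)*(0 - 2) = 4*(-2) = -8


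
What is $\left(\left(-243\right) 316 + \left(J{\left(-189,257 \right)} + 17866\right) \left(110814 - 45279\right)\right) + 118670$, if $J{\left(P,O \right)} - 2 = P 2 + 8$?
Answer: $1146773312$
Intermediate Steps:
$J{\left(P,O \right)} = 10 + 2 P$ ($J{\left(P,O \right)} = 2 + \left(P 2 + 8\right) = 2 + \left(2 P + 8\right) = 2 + \left(8 + 2 P\right) = 10 + 2 P$)
$\left(\left(-243\right) 316 + \left(J{\left(-189,257 \right)} + 17866\right) \left(110814 - 45279\right)\right) + 118670 = \left(\left(-243\right) 316 + \left(\left(10 + 2 \left(-189\right)\right) + 17866\right) \left(110814 - 45279\right)\right) + 118670 = \left(-76788 + \left(\left(10 - 378\right) + 17866\right) \left(110814 - 45279\right)\right) + 118670 = \left(-76788 + \left(-368 + 17866\right) \left(110814 - 45279\right)\right) + 118670 = \left(-76788 + 17498 \cdot 65535\right) + 118670 = \left(-76788 + 1146731430\right) + 118670 = 1146654642 + 118670 = 1146773312$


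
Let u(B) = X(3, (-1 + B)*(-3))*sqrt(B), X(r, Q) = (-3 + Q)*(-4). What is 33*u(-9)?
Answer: -10692*I ≈ -10692.0*I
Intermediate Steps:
X(r, Q) = 12 - 4*Q
u(B) = 12*B**(3/2) (u(B) = (12 - 4*(-1 + B)*(-3))*sqrt(B) = (12 - 4*(3 - 3*B))*sqrt(B) = (12 + (-12 + 12*B))*sqrt(B) = (12*B)*sqrt(B) = 12*B**(3/2))
33*u(-9) = 33*(12*(-9)**(3/2)) = 33*(12*(-27*I)) = 33*(-324*I) = -10692*I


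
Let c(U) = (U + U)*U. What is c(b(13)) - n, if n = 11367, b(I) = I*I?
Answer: 45755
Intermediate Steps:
b(I) = I**2
c(U) = 2*U**2 (c(U) = (2*U)*U = 2*U**2)
c(b(13)) - n = 2*(13**2)**2 - 1*11367 = 2*169**2 - 11367 = 2*28561 - 11367 = 57122 - 11367 = 45755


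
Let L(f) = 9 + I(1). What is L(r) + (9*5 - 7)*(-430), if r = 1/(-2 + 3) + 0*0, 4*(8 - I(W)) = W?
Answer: -65293/4 ≈ -16323.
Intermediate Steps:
I(W) = 8 - W/4
r = 1 (r = 1/1 + 0 = 1 + 0 = 1)
L(f) = 67/4 (L(f) = 9 + (8 - ¼*1) = 9 + (8 - ¼) = 9 + 31/4 = 67/4)
L(r) + (9*5 - 7)*(-430) = 67/4 + (9*5 - 7)*(-430) = 67/4 + (45 - 7)*(-430) = 67/4 + 38*(-430) = 67/4 - 16340 = -65293/4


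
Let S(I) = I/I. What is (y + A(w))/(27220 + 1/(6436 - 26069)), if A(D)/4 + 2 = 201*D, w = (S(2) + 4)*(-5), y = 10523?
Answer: -62727435/178136753 ≈ -0.35213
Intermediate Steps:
S(I) = 1
w = -25 (w = (1 + 4)*(-5) = 5*(-5) = -25)
A(D) = -8 + 804*D (A(D) = -8 + 4*(201*D) = -8 + 804*D)
(y + A(w))/(27220 + 1/(6436 - 26069)) = (10523 + (-8 + 804*(-25)))/(27220 + 1/(6436 - 26069)) = (10523 + (-8 - 20100))/(27220 + 1/(-19633)) = (10523 - 20108)/(27220 - 1/19633) = -9585/534410259/19633 = -9585*19633/534410259 = -62727435/178136753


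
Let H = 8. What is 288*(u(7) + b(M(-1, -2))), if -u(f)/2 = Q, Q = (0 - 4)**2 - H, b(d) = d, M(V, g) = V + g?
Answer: -5472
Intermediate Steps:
Q = 8 (Q = (0 - 4)**2 - 1*8 = (-4)**2 - 8 = 16 - 8 = 8)
u(f) = -16 (u(f) = -2*8 = -16)
288*(u(7) + b(M(-1, -2))) = 288*(-16 + (-1 - 2)) = 288*(-16 - 3) = 288*(-19) = -5472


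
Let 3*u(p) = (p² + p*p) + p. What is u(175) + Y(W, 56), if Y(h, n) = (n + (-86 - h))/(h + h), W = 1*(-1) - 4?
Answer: 40955/2 ≈ 20478.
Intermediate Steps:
W = -5 (W = -1 - 4 = -5)
Y(h, n) = (-86 + n - h)/(2*h) (Y(h, n) = (-86 + n - h)/((2*h)) = (-86 + n - h)*(1/(2*h)) = (-86 + n - h)/(2*h))
u(p) = p/3 + 2*p²/3 (u(p) = ((p² + p*p) + p)/3 = ((p² + p²) + p)/3 = (2*p² + p)/3 = (p + 2*p²)/3 = p/3 + 2*p²/3)
u(175) + Y(W, 56) = (⅓)*175*(1 + 2*175) + (½)*(-86 + 56 - 1*(-5))/(-5) = (⅓)*175*(1 + 350) + (½)*(-⅕)*(-86 + 56 + 5) = (⅓)*175*351 + (½)*(-⅕)*(-25) = 20475 + 5/2 = 40955/2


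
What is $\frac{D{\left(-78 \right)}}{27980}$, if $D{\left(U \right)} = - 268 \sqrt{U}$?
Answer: $- \frac{67 i \sqrt{78}}{6995} \approx - 0.084593 i$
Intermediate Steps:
$\frac{D{\left(-78 \right)}}{27980} = \frac{\left(-268\right) \sqrt{-78}}{27980} = - 268 i \sqrt{78} \cdot \frac{1}{27980} = - \frac{67 i \sqrt{78}}{6995}$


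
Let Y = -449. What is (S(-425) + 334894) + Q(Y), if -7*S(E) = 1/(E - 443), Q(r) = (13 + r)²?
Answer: 3189839241/6076 ≈ 5.2499e+5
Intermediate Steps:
S(E) = -1/(7*(-443 + E)) (S(E) = -1/(7*(E - 443)) = -1/(7*(-443 + E)))
(S(-425) + 334894) + Q(Y) = (-1/(-3101 + 7*(-425)) + 334894) + (13 - 449)² = (-1/(-3101 - 2975) + 334894) + (-436)² = (-1/(-6076) + 334894) + 190096 = (-1*(-1/6076) + 334894) + 190096 = (1/6076 + 334894) + 190096 = 2034815945/6076 + 190096 = 3189839241/6076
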